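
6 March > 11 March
False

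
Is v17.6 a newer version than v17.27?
No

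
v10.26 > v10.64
False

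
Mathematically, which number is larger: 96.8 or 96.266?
96.8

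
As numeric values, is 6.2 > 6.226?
False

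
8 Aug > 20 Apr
True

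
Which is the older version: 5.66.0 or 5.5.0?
5.5.0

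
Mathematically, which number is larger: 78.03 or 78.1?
78.1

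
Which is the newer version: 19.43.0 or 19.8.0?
19.43.0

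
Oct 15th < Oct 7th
False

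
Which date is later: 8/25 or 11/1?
11/1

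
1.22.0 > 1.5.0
True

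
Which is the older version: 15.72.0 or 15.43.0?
15.43.0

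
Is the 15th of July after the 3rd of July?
Yes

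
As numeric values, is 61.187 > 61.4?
False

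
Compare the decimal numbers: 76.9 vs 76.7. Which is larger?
76.9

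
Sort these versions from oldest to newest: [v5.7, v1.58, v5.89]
[v1.58, v5.7, v5.89]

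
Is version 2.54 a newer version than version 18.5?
No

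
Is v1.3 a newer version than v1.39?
No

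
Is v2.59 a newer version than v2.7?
Yes. Version numbers are compared segment by segment as integers, not as decimals: minor version 59 > 7, so v2.59 > v2.7 (even though the decimal 2.59 < 2.7).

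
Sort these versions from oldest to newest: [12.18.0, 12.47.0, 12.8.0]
[12.8.0, 12.18.0, 12.47.0]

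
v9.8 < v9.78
True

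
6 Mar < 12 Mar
True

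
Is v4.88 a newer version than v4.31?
Yes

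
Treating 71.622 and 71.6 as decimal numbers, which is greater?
71.622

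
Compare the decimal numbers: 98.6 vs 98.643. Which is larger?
98.643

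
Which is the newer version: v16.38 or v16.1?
v16.38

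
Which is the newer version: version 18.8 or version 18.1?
version 18.8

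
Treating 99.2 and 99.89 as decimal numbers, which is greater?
99.89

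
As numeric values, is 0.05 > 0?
True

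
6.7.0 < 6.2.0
False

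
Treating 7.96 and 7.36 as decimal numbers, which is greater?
7.96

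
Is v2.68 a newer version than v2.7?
Yes. Version numbers are compared segment by segment as integers, not as decimals: minor version 68 > 7, so v2.68 > v2.7 (even though the decimal 2.68 < 2.7).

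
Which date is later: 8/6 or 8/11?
8/11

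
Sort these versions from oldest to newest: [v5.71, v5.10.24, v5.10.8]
[v5.10.8, v5.10.24, v5.71]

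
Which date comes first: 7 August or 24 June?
24 June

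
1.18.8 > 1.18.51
False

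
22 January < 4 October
True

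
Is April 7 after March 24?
Yes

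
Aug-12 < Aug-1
False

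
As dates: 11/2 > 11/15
False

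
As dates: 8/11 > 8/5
True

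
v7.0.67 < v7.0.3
False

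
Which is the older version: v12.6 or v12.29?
v12.6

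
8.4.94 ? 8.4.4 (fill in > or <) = >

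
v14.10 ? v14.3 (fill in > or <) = >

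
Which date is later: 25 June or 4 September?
4 September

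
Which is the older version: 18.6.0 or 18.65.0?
18.6.0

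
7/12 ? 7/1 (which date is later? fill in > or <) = >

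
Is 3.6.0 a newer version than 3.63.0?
No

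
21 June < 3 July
True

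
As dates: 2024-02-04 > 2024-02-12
False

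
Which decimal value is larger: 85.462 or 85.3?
85.462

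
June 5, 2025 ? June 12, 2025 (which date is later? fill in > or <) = <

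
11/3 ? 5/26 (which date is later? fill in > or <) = >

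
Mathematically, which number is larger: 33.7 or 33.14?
33.7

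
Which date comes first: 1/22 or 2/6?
1/22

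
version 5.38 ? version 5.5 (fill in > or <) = >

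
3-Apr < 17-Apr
True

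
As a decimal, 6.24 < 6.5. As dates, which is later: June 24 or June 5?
June 24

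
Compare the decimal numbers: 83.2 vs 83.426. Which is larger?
83.426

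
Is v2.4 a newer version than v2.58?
No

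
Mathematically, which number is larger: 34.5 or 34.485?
34.5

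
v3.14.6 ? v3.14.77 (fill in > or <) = <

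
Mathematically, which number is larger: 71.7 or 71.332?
71.7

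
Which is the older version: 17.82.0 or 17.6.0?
17.6.0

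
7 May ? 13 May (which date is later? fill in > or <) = <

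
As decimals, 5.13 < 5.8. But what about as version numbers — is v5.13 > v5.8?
True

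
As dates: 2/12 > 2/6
True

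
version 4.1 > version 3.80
True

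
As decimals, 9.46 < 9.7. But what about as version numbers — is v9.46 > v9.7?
True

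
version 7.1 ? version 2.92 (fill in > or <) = >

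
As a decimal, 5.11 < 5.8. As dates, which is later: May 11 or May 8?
May 11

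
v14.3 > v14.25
False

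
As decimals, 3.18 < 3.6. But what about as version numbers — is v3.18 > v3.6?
True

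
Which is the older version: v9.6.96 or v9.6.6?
v9.6.6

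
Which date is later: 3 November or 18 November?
18 November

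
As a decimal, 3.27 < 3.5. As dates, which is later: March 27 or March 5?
March 27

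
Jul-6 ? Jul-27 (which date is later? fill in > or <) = <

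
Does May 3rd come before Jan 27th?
No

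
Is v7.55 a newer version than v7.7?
Yes. Version numbers are compared segment by segment as integers, not as decimals: minor version 55 > 7, so v7.55 > v7.7 (even though the decimal 7.55 < 7.7).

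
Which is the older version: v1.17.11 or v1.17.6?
v1.17.6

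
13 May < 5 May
False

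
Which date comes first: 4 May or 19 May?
4 May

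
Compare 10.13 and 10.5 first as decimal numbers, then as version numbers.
As decimals: 10.13 < 10.5. As versions: v10.13 > v10.5 (minor version 13 > 5).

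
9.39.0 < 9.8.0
False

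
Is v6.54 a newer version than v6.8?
Yes. Version numbers are compared segment by segment as integers, not as decimals: minor version 54 > 8, so v6.54 > v6.8 (even though the decimal 6.54 < 6.8).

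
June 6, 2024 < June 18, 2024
True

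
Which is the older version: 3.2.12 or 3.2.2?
3.2.2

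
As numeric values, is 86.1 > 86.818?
False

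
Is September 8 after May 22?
Yes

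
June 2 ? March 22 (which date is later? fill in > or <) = >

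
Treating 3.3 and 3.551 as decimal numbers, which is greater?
3.551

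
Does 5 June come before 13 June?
Yes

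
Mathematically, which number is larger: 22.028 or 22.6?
22.6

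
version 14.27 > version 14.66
False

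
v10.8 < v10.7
False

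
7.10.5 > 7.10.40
False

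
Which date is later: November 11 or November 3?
November 11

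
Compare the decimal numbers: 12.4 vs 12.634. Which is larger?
12.634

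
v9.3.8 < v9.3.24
True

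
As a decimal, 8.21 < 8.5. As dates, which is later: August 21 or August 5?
August 21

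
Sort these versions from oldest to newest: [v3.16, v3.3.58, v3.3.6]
[v3.3.6, v3.3.58, v3.16]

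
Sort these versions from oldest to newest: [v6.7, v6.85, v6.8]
[v6.7, v6.8, v6.85]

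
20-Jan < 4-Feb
True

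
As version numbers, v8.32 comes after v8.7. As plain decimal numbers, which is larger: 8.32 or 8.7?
8.7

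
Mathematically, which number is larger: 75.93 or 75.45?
75.93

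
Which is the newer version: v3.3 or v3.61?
v3.61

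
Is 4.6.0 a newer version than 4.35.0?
No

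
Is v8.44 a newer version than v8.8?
Yes. Version numbers are compared segment by segment as integers, not as decimals: minor version 44 > 8, so v8.44 > v8.8 (even though the decimal 8.44 < 8.8).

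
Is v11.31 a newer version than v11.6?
Yes. Version numbers are compared segment by segment as integers, not as decimals: minor version 31 > 6, so v11.31 > v11.6 (even though the decimal 11.31 < 11.6).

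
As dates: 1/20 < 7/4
True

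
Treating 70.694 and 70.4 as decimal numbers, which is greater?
70.694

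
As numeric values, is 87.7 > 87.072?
True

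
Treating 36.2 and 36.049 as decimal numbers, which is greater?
36.2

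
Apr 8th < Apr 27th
True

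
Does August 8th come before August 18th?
Yes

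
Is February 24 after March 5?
No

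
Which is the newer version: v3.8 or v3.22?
v3.22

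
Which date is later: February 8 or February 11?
February 11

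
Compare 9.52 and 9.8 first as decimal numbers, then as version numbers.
As decimals: 9.52 < 9.8. As versions: v9.52 > v9.8 (minor version 52 > 8).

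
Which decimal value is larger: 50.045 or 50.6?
50.6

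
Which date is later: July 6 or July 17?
July 17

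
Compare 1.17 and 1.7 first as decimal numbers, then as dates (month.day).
As decimals: 1.17 < 1.7. As dates: 1/17 is later than 1/7 (day 17 > day 7).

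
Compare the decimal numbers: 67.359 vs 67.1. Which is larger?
67.359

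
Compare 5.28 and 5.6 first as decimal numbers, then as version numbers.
As decimals: 5.28 < 5.6. As versions: v5.28 > v5.6 (minor version 28 > 6).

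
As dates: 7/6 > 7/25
False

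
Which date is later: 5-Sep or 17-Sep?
17-Sep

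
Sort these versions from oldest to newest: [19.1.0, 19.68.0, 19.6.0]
[19.1.0, 19.6.0, 19.68.0]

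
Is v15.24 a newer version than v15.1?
Yes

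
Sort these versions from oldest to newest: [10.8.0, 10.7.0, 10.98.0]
[10.7.0, 10.8.0, 10.98.0]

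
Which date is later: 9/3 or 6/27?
9/3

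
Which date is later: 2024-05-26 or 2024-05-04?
2024-05-26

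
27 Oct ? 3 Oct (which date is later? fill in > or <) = >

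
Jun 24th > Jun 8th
True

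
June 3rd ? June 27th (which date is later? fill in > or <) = <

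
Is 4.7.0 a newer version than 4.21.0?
No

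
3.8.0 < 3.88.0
True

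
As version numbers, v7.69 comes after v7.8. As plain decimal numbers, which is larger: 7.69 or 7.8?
7.8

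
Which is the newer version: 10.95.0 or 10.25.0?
10.95.0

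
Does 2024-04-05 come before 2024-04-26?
Yes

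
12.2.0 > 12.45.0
False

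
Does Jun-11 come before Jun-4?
No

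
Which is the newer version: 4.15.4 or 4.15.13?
4.15.13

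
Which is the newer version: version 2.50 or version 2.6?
version 2.50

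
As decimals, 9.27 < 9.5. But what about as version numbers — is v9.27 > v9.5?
True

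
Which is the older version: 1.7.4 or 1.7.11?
1.7.4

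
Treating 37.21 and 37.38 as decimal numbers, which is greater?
37.38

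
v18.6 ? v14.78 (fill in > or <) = >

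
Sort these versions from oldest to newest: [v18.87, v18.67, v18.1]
[v18.1, v18.67, v18.87]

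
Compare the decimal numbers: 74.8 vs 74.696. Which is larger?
74.8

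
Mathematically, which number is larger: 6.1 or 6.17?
6.17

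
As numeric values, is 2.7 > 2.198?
True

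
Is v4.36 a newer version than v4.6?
Yes. Version numbers are compared segment by segment as integers, not as decimals: minor version 36 > 6, so v4.36 > v4.6 (even though the decimal 4.36 < 4.6).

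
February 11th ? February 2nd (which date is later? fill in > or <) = >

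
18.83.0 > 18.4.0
True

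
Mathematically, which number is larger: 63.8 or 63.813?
63.813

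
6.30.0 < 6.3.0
False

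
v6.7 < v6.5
False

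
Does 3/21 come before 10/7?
Yes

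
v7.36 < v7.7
False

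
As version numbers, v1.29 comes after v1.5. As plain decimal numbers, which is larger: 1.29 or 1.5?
1.5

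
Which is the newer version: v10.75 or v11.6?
v11.6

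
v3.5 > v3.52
False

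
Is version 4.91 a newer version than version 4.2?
Yes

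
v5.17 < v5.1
False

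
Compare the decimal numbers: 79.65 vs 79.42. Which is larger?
79.65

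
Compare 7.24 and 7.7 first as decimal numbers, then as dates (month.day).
As decimals: 7.24 < 7.7. As dates: 7/24 is later than 7/7 (day 24 > day 7).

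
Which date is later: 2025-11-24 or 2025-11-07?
2025-11-24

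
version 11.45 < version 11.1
False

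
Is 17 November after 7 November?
Yes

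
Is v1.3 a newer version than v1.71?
No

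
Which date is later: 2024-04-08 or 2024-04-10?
2024-04-10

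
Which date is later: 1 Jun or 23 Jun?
23 Jun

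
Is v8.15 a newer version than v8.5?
Yes. Version numbers are compared segment by segment as integers, not as decimals: minor version 15 > 5, so v8.15 > v8.5 (even though the decimal 8.15 < 8.5).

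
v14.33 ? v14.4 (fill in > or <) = >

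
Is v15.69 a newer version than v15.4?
Yes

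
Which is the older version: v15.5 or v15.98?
v15.5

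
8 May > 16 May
False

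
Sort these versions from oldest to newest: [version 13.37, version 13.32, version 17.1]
[version 13.32, version 13.37, version 17.1]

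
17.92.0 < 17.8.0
False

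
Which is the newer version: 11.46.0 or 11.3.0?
11.46.0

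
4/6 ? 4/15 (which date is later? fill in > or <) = <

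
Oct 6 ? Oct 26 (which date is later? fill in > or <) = <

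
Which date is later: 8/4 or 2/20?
8/4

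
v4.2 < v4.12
True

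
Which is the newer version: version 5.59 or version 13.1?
version 13.1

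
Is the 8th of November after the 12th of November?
No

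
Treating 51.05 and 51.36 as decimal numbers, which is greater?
51.36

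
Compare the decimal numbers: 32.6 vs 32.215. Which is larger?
32.6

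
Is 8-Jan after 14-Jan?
No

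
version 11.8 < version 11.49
True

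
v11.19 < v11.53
True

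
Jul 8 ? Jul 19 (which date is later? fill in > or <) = <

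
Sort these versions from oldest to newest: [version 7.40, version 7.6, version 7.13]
[version 7.6, version 7.13, version 7.40]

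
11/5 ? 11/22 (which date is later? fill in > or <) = <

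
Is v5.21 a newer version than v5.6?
Yes. Version numbers are compared segment by segment as integers, not as decimals: minor version 21 > 6, so v5.21 > v5.6 (even though the decimal 5.21 < 5.6).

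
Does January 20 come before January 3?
No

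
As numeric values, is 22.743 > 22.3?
True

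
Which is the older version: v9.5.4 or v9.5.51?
v9.5.4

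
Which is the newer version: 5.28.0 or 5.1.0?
5.28.0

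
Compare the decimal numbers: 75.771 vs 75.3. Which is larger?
75.771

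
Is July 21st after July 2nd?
Yes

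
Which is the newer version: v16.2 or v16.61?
v16.61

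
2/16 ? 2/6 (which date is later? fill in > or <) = >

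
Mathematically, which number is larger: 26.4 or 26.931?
26.931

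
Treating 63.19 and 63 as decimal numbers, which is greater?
63.19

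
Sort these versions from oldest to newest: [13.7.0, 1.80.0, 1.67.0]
[1.67.0, 1.80.0, 13.7.0]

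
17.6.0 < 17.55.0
True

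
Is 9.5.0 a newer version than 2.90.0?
Yes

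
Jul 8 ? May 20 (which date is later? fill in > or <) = >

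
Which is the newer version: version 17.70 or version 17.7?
version 17.70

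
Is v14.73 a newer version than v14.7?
Yes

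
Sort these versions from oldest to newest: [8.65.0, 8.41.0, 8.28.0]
[8.28.0, 8.41.0, 8.65.0]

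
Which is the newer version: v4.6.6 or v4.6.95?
v4.6.95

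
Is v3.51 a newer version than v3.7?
Yes. Version numbers are compared segment by segment as integers, not as decimals: minor version 51 > 7, so v3.51 > v3.7 (even though the decimal 3.51 < 3.7).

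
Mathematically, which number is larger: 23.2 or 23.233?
23.233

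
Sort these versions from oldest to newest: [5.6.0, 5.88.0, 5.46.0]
[5.6.0, 5.46.0, 5.88.0]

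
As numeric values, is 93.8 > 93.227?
True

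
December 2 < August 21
False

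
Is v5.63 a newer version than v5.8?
Yes. Version numbers are compared segment by segment as integers, not as decimals: minor version 63 > 8, so v5.63 > v5.8 (even though the decimal 5.63 < 5.8).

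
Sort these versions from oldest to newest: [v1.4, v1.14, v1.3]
[v1.3, v1.4, v1.14]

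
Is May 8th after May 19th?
No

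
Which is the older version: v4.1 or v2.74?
v2.74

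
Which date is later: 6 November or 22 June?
6 November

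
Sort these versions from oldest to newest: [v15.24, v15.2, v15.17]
[v15.2, v15.17, v15.24]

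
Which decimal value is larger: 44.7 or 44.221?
44.7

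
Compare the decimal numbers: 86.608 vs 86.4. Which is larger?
86.608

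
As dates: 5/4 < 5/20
True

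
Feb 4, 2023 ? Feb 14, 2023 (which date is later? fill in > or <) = <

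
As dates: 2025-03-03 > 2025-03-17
False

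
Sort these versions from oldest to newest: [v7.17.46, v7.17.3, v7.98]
[v7.17.3, v7.17.46, v7.98]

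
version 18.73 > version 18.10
True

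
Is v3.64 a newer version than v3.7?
Yes. Version numbers are compared segment by segment as integers, not as decimals: minor version 64 > 7, so v3.64 > v3.7 (even though the decimal 3.64 < 3.7).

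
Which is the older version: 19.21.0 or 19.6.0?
19.6.0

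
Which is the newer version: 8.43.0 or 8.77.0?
8.77.0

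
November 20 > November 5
True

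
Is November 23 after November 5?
Yes. Day 23 comes after day 5 in November — this is a date comparison, not a decimal one (the decimal 11.23 would be smaller than 11.5).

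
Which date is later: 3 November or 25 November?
25 November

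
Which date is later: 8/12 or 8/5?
8/12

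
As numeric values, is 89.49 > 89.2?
True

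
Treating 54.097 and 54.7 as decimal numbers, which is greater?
54.7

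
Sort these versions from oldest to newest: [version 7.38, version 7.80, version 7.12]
[version 7.12, version 7.38, version 7.80]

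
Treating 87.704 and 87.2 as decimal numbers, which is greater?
87.704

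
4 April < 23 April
True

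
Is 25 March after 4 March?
Yes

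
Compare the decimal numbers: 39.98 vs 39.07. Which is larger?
39.98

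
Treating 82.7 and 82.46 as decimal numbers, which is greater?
82.7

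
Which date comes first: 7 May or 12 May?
7 May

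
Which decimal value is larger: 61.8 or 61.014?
61.8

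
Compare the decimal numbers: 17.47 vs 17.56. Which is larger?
17.56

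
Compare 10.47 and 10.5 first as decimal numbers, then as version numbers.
As decimals: 10.47 < 10.5. As versions: v10.47 > v10.5 (minor version 47 > 5).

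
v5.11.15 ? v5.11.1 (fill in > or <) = >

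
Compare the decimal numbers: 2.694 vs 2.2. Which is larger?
2.694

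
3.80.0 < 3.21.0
False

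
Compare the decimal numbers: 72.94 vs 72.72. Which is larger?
72.94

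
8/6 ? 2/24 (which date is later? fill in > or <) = >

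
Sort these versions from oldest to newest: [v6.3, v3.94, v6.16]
[v3.94, v6.3, v6.16]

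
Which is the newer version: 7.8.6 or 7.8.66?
7.8.66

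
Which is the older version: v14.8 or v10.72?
v10.72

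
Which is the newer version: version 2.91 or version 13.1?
version 13.1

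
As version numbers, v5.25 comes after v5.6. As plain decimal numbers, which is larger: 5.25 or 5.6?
5.6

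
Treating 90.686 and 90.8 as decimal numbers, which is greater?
90.8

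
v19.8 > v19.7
True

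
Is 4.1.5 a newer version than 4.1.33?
No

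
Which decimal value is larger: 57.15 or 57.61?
57.61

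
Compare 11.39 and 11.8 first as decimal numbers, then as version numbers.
As decimals: 11.39 < 11.8. As versions: v11.39 > v11.8 (minor version 39 > 8).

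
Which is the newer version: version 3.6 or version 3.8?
version 3.8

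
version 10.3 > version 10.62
False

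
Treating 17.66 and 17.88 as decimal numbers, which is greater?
17.88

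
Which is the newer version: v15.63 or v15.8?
v15.63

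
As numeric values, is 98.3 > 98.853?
False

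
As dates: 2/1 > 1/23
True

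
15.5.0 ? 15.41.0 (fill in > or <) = <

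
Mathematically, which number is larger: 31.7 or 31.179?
31.7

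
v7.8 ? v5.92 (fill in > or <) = >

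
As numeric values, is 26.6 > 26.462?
True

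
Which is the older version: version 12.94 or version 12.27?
version 12.27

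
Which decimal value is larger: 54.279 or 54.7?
54.7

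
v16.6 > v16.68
False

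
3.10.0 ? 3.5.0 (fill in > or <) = >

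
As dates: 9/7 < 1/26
False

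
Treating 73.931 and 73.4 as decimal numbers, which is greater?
73.931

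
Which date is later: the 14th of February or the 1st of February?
the 14th of February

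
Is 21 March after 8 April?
No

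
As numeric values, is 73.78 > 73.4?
True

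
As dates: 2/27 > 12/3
False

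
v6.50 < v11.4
True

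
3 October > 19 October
False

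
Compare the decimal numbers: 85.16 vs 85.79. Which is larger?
85.79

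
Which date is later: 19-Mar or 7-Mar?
19-Mar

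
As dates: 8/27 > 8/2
True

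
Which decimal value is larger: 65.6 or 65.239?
65.6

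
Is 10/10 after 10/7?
Yes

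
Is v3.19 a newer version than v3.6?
Yes. Version numbers are compared segment by segment as integers, not as decimals: minor version 19 > 6, so v3.19 > v3.6 (even though the decimal 3.19 < 3.6).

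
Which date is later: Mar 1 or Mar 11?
Mar 11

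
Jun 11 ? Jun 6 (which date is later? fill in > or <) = >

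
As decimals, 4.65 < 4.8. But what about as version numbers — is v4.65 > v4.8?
True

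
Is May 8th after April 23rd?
Yes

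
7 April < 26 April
True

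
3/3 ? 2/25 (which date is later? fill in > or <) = >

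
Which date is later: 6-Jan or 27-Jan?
27-Jan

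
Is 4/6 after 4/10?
No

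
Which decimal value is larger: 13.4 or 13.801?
13.801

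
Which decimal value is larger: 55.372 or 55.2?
55.372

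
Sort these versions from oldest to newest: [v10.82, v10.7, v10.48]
[v10.7, v10.48, v10.82]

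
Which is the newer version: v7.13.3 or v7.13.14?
v7.13.14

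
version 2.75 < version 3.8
True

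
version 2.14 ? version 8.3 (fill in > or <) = <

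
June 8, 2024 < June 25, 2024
True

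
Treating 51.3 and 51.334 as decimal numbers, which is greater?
51.334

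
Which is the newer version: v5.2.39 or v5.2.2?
v5.2.39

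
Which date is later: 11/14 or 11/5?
11/14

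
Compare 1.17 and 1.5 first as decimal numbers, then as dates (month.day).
As decimals: 1.17 < 1.5. As dates: 1/17 is later than 1/5 (day 17 > day 5).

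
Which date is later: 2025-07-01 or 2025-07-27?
2025-07-27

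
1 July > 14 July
False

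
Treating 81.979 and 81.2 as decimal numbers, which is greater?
81.979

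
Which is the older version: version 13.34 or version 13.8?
version 13.8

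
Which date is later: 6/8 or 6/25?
6/25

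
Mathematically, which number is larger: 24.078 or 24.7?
24.7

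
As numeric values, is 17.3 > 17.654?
False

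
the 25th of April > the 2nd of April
True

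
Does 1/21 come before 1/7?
No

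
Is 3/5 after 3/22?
No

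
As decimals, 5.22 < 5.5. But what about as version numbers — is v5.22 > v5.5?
True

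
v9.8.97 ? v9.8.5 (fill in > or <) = >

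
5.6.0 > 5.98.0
False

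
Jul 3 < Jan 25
False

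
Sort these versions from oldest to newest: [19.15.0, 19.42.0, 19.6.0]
[19.6.0, 19.15.0, 19.42.0]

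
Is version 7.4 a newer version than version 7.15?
No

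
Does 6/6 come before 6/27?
Yes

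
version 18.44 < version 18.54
True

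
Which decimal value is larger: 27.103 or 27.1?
27.103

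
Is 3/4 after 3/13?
No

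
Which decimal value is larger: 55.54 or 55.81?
55.81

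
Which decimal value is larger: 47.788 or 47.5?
47.788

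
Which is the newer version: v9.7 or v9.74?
v9.74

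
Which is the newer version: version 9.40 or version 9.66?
version 9.66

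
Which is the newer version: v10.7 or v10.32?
v10.32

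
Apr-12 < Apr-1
False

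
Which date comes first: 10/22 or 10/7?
10/7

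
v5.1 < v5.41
True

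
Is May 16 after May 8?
Yes. Day 16 comes after day 8 in May — this is a date comparison, not a decimal one (the decimal 5.16 would be smaller than 5.8).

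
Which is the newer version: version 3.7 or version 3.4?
version 3.7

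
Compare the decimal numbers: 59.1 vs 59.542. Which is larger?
59.542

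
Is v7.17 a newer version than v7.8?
Yes. Version numbers are compared segment by segment as integers, not as decimals: minor version 17 > 8, so v7.17 > v7.8 (even though the decimal 7.17 < 7.8).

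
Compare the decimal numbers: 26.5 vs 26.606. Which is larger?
26.606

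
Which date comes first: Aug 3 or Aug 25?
Aug 3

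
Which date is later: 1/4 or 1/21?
1/21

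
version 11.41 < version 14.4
True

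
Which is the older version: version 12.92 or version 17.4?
version 12.92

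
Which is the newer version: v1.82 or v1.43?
v1.82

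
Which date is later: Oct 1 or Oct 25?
Oct 25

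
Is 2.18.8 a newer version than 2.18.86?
No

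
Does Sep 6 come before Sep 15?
Yes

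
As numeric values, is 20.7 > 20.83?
False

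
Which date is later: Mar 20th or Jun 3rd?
Jun 3rd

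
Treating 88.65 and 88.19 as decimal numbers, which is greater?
88.65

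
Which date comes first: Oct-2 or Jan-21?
Jan-21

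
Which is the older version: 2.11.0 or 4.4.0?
2.11.0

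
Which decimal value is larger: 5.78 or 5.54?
5.78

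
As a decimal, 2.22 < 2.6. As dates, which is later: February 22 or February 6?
February 22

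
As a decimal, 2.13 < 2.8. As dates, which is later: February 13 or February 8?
February 13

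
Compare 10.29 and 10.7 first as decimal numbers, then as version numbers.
As decimals: 10.29 < 10.7. As versions: v10.29 > v10.7 (minor version 29 > 7).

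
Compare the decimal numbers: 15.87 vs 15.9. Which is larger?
15.9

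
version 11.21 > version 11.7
True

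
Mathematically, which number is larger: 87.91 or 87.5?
87.91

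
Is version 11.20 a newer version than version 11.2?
Yes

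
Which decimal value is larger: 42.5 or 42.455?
42.5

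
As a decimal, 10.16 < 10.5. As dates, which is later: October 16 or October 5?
October 16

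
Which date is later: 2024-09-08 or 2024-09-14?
2024-09-14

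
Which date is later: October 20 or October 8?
October 20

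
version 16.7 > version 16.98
False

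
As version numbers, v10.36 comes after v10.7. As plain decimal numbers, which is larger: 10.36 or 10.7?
10.7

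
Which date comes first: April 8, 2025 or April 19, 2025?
April 8, 2025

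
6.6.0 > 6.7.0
False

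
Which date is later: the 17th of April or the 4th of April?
the 17th of April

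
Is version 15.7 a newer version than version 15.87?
No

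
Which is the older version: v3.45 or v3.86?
v3.45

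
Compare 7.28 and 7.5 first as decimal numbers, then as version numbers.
As decimals: 7.28 < 7.5. As versions: v7.28 > v7.5 (minor version 28 > 5).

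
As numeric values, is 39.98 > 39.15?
True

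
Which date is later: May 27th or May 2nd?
May 27th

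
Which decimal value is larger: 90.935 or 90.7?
90.935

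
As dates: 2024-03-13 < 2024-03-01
False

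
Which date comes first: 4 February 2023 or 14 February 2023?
4 February 2023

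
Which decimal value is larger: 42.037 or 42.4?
42.4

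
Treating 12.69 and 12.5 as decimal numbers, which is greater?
12.69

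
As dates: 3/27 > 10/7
False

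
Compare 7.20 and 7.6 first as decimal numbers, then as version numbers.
As decimals: 7.20 < 7.6. As versions: v7.20 > v7.6 (minor version 20 > 6).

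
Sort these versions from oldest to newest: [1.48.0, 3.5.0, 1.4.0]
[1.4.0, 1.48.0, 3.5.0]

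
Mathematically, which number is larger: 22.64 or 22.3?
22.64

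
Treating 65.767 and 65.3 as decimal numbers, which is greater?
65.767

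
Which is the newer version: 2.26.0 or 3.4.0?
3.4.0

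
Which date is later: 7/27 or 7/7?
7/27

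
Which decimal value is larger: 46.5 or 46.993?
46.993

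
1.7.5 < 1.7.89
True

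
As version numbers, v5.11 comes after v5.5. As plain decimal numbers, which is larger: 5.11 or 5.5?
5.5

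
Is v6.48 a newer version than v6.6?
Yes. Version numbers are compared segment by segment as integers, not as decimals: minor version 48 > 6, so v6.48 > v6.6 (even though the decimal 6.48 < 6.6).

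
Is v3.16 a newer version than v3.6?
Yes. Version numbers are compared segment by segment as integers, not as decimals: minor version 16 > 6, so v3.16 > v3.6 (even though the decimal 3.16 < 3.6).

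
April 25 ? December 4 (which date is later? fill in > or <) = <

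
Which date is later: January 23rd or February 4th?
February 4th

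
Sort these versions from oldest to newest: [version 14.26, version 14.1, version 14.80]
[version 14.1, version 14.26, version 14.80]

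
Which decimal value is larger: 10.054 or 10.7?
10.7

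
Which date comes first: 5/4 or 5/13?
5/4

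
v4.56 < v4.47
False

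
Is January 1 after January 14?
No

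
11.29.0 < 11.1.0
False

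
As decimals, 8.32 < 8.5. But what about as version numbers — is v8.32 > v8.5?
True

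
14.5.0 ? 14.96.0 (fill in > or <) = <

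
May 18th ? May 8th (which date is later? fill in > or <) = >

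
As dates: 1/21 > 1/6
True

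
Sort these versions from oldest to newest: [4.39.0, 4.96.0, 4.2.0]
[4.2.0, 4.39.0, 4.96.0]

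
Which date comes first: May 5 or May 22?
May 5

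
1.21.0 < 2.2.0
True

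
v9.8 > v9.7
True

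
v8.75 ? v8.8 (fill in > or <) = >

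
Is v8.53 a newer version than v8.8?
Yes. Version numbers are compared segment by segment as integers, not as decimals: minor version 53 > 8, so v8.53 > v8.8 (even though the decimal 8.53 < 8.8).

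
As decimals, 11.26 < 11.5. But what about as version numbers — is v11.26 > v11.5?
True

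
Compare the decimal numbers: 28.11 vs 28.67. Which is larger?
28.67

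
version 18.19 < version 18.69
True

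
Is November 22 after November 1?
Yes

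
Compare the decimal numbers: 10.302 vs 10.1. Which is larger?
10.302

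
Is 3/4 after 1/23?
Yes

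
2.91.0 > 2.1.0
True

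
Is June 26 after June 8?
Yes. Day 26 comes after day 8 in June — this is a date comparison, not a decimal one (the decimal 6.26 would be smaller than 6.8).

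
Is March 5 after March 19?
No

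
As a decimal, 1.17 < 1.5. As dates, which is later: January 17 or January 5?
January 17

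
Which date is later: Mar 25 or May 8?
May 8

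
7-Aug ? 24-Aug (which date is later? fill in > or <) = <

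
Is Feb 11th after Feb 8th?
Yes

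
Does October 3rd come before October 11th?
Yes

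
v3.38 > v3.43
False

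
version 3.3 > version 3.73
False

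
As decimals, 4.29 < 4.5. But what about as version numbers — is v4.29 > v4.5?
True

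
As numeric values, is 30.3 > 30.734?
False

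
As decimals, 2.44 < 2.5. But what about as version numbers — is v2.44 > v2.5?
True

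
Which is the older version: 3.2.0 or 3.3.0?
3.2.0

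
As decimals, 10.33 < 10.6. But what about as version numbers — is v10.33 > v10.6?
True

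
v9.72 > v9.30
True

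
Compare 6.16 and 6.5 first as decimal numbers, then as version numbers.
As decimals: 6.16 < 6.5. As versions: v6.16 > v6.5 (minor version 16 > 5).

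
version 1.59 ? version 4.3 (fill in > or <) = <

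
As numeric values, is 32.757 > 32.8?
False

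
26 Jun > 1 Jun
True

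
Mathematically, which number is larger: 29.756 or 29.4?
29.756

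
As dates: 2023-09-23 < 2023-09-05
False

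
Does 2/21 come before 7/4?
Yes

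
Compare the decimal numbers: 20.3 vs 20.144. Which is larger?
20.3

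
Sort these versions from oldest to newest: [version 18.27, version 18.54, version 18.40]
[version 18.27, version 18.40, version 18.54]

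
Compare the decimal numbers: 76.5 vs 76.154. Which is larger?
76.5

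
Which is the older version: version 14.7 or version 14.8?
version 14.7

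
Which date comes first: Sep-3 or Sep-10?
Sep-3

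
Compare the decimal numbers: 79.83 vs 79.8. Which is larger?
79.83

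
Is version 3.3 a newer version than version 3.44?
No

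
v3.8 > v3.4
True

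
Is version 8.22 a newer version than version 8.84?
No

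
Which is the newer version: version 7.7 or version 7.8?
version 7.8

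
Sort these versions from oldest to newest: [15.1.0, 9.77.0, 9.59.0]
[9.59.0, 9.77.0, 15.1.0]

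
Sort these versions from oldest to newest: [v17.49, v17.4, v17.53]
[v17.4, v17.49, v17.53]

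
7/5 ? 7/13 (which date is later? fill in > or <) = <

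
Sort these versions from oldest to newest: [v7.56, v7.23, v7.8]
[v7.8, v7.23, v7.56]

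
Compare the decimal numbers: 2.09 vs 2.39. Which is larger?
2.39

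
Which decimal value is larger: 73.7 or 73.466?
73.7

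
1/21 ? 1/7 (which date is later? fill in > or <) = >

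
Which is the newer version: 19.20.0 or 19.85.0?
19.85.0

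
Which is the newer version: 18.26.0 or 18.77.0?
18.77.0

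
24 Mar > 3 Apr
False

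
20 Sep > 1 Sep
True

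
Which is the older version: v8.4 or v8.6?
v8.4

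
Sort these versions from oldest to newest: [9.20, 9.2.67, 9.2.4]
[9.2.4, 9.2.67, 9.20]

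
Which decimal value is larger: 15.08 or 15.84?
15.84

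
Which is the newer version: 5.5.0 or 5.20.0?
5.20.0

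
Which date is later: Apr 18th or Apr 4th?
Apr 18th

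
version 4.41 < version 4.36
False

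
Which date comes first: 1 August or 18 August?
1 August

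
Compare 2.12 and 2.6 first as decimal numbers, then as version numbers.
As decimals: 2.12 < 2.6. As versions: v2.12 > v2.6 (minor version 12 > 6).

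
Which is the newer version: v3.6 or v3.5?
v3.6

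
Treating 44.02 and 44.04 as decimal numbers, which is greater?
44.04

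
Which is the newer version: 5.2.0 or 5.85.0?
5.85.0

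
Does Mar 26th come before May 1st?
Yes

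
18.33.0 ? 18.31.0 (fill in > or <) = >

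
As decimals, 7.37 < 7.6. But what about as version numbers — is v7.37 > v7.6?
True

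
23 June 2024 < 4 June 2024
False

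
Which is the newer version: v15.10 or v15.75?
v15.75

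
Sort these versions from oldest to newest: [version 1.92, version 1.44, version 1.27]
[version 1.27, version 1.44, version 1.92]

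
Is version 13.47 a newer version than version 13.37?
Yes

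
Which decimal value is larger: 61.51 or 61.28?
61.51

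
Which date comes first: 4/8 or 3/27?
3/27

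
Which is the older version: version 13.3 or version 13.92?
version 13.3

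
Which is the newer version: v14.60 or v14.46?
v14.60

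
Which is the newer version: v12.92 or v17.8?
v17.8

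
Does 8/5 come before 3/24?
No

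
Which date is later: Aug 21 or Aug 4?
Aug 21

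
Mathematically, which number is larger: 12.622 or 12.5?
12.622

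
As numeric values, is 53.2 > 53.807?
False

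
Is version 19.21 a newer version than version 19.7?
Yes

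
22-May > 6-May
True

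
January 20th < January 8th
False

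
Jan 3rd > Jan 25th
False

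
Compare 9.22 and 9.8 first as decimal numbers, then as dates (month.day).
As decimals: 9.22 < 9.8. As dates: 9/22 is later than 9/8 (day 22 > day 8).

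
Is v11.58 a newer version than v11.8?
Yes. Version numbers are compared segment by segment as integers, not as decimals: minor version 58 > 8, so v11.58 > v11.8 (even though the decimal 11.58 < 11.8).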